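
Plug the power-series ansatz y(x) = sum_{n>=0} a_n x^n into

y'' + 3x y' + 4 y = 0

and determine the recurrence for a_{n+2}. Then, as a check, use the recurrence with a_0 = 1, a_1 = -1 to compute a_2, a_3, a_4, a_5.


Substitute y = sum_n a_n x^n.
y''(x) has coefficient (n+2)(n+1) a_{n+2} at x^n;
3 x y'(x) has coefficient 3 n a_n at x^n (shift);
4 y(x) has coefficient 4 a_n at x^n.
Matching x^n: (n+2)(n+1) a_{n+2} + (3n + 4) a_n = 0.
Thus a_{n+2} = (-3n - 4) / ((n+1)(n+2)) * a_n.

Check with a_0 = 1, a_1 = -1 (apply the recurrence for n = 0, 1, 2, 3): a_0 = 1, a_1 = -1, a_2 = -2, a_3 = 7/6, a_4 = 5/3, a_5 = -91/120.

a_(n+2) = (-3n - 4) / ((n+1)(n+2)) * a_n; check: a_0 = 1, a_1 = -1, a_2 = -2, a_3 = 7/6, a_4 = 5/3, a_5 = -91/120


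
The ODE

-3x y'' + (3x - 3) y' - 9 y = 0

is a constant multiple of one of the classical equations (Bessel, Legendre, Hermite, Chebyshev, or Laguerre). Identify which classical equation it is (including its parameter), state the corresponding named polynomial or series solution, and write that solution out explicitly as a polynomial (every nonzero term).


All three coefficients share the factor -3; dividing through by -3 gives  x y'' + (1 - x) y' + 3 y = 0.
This matches the Laguerre equation x y'' + (1 - x) y' + n y = 0 with n = 3; the polynomial solution is L_3(x).
With y = sum_k a_k x^k, matching x^k gives (k+1)k a_{k+1} + (k+1) a_{k+1} - k a_k + n a_k = 0, i.e. (k+1)^2 a_{k+1} = (k - n) a_k = (k - 3) a_k. The right side vanishes at k = 3, so the series terminates at degree 3.
Standard normalization L_n(0) = 1 gives a_0 = 1. Work upward with a_{k+1} = (k - 3) a_k / (k+1)^2:
  a_1 = (0 - 3)(1) / 1^2 = -3/1 = -3
  a_2 = (1 - 3)(-3) / 2^2 = 6/4 = 3/2
  a_3 = (2 - 3)(3/2) / 3^2 = (-3/2)/9 = -1/6
Hence L_3(x) = -x^3/6 + 3 x^2/2 - 3 x + 1.

L_3(x); series = -x^3/6 + 3 x^2/2 - 3 x + 1


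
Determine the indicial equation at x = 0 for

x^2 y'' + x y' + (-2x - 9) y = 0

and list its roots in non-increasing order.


Divide by x^2 to reach normal form y'' + P_1(x) y' + P_2(x) y = 0 with P_1(x) = 1/x and P_2(x) = -2/x - 9/x^2.
x = 0 is a singular point because the y'-coefficient 1/x has a pole at x = 0 and the y-coefficient -2/x - 9/x^2 has a pole at x = 0.
It is a regular singular point because x P_1(x) = p(x) = 1 and x^2 P_2(x) = q(x) = -2x - 9 are polynomials, hence analytic at x = 0.
p(0) = 1,  q(0) = -9.
Indicial equation: r(r-1) + p(0) r + q(0) = 0, i.e. r^2 + (p(0) - 1) r + q(0) = 0, i.e. r^2 - 9 = 0.
Discriminant: (0)^2 - 4(-9) = 36, so r = (0 ± 6)/2.
Solving: r_1 = 3, r_2 = -3.

indicial: r^2 - 9 = 0; roots r_1 = 3, r_2 = -3


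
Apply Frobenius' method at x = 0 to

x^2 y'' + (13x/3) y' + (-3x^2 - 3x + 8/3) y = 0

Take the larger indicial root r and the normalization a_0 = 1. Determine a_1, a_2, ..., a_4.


Write in Frobenius form y'' + (p(x)/x) y' + (q(x)/x^2) y = 0:
  p(x) = 13/3,  q(x) = -3x^2 - 3x + 8/3.
Indicial equation: r(r-1) + (13/3) r + (8/3) = 0 -> roots r_1 = -4/3, r_2 = -2.
Take r = r_1 = -4/3. Let y(x) = x^r sum_{n>=0} a_n x^n with a_0 = 1.
Substitute y = x^r sum a_n x^n and match x^{r+n}. The recurrence is
  D(n) a_n - 3 a_{n-1} - 3 a_{n-2} = 0,  where D(n) = (r+n)(r+n-1) + (13/3)(r+n) + (8/3).
  a_n = [3 a_{n-1} + 3 a_{n-2}] / D(n).
Since the indicial polynomial factors as (r - r_1)(r - r_2), D(n) = (r_1 + n - r_1)(r_1 + n - r_2) = n(n + 2/3).
Evaluating step by step (a_0 = 1):
  n = 1: D(1) = 1(1 + 2/3) = 5/3; numerator = 3(1) = 3; a_1 = (3)/(5/3) = 9/5
  n = 2: D(2) = 2(2 + 2/3) = 16/3; numerator = 3(9/5) + 3(1) = 42/5; a_2 = (42/5)/(16/3) = 63/40
  n = 3: D(3) = 3(3 + 2/3) = 11; numerator = 3(63/40) + 3(9/5) = 81/8; a_3 = (81/8)/(11) = 81/88
  n = 4: D(4) = 4(4 + 2/3) = 56/3; numerator = 3(81/88) + 3(63/40) = 1647/220; a_4 = (1647/220)/(56/3) = 4941/12320

r = -4/3; a_0 = 1; a_1 = 9/5; a_2 = 63/40; a_3 = 81/88; a_4 = 4941/12320


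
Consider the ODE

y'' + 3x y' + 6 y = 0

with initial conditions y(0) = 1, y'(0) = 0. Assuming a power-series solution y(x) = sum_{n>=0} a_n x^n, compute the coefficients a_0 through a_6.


Ansatz: y(x) = sum_{n>=0} a_n x^n, so y'(x) = sum_{n>=1} n a_n x^(n-1) and y''(x) = sum_{n>=2} n(n-1) a_n x^(n-2).
Substitute into P(x) y'' + Q(x) y' + R(x) y = 0 with P(x) = 1, Q(x) = 3x, R(x) = 6, and match powers of x.
Initial conditions: a_0 = 1, a_1 = 0.
Setting the coefficient of each power of x to zero and solving order by order (substituting the coefficients already found):
  x^0: 2 a_2 + 6 a_0 = 0  ->  2 a_2 = -6 a_0 = -6  ->  a_2 = -3
  x^1: 6 a_3 + 9 a_1 = 0  ->  6 a_3 = -9 a_1 = 0  ->  a_3 = 0
  x^2: 12 a_4 + 12 a_2 = 0  ->  12 a_4 = -12 a_2 = 36  ->  a_4 = 3
  x^3: 20 a_5 + 15 a_3 = 0  ->  20 a_5 = -15 a_3 = 0  ->  a_5 = 0
  x^4: 30 a_6 + 18 a_4 = 0  ->  30 a_6 = -18 a_4 = -54  ->  a_6 = -9/5
Truncated series: y(x) = 1 - 3 x^2 + 3 x^4 - (9/5) x^6 + O(x^7).

a_0 = 1; a_1 = 0; a_2 = -3; a_3 = 0; a_4 = 3; a_5 = 0; a_6 = -9/5


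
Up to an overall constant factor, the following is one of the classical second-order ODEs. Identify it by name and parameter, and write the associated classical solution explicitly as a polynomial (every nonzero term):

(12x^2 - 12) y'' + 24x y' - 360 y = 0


All three coefficients share the factor -12; dividing through by -12 gives  (1 - x^2) y'' - 2x y' + 30 y = 0.
This matches the Legendre equation (1 - x^2) y'' - 2x y' + n(n+1) y = 0 (note the -2x y' term) with n(n+1) = 30, so n = 5; the polynomial solution is P_5(x).
With y = sum_k a_k x^k, matching x^k gives (k+2)(k+1) a_{k+2} = [k(k+1) - n(n+1)] a_k = (k - 5)(k + 6) a_k. The right side vanishes at k = 5, so the series with the parity of 5 terminates at degree 5.
Standard normalization (P_n(1) = 1): leading coefficient (2n)!/(2^n (n!)^2) = 3628800/(32*14400) = 63/8, so a_5 = 63/8. Work downward with a_k = (k+1)(k+2) a_{k+2} / ((k - 5)(k + 6)):
  a_3 = (4)(5)(63/8) / ((3 - 5)(3 + 6)) = (315/2)/(-18) = -35/4
  a_1 = (2)(3)(-35/4) / ((1 - 5)(1 + 6)) = (-105/2)/(-28) = 15/8
Hence P_5(x) = 63 x^5/8 - 35 x^3/4 + 15 x/8.

P_5(x); series = 63 x^5/8 - 35 x^3/4 + 15 x/8


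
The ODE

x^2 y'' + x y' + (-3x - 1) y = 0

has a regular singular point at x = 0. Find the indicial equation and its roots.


Divide by x^2 to reach normal form y'' + P_1(x) y' + P_2(x) y = 0 with P_1(x) = 1/x and P_2(x) = -3/x - 1/x^2.
x = 0 is a singular point because the y'-coefficient 1/x has a pole at x = 0 and the y-coefficient -3/x - 1/x^2 has a pole at x = 0.
It is a regular singular point because x P_1(x) = p(x) = 1 and x^2 P_2(x) = q(x) = -3x - 1 are polynomials, hence analytic at x = 0.
p(0) = 1,  q(0) = -1.
Indicial equation: r(r-1) + p(0) r + q(0) = 0, i.e. r^2 + (p(0) - 1) r + q(0) = 0, i.e. r^2 - 1 = 0.
Discriminant: (0)^2 - 4(-1) = 4, so r = (0 ± 2)/2.
Solving: r_1 = 1, r_2 = -1.

indicial: r^2 - 1 = 0; roots r_1 = 1, r_2 = -1


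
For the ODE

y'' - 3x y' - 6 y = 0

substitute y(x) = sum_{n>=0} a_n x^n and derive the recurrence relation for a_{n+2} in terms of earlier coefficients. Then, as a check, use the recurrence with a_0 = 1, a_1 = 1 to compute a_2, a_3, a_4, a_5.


Substitute y = sum_n a_n x^n.
y''(x) has coefficient (n+2)(n+1) a_{n+2} at x^n;
-3 x y'(x) has coefficient -3 n a_n at x^n (shift);
-6 y(x) has coefficient -6 a_n at x^n.
Matching x^n: (n+2)(n+1) a_{n+2} + (-3n - 6) a_n = 0.
Thus a_{n+2} = (3n + 6) / ((n+1)(n+2)) * a_n.

Check with a_0 = 1, a_1 = 1 (apply the recurrence for n = 0, 1, 2, 3): a_0 = 1, a_1 = 1, a_2 = 3, a_3 = 3/2, a_4 = 3, a_5 = 9/8.

a_(n+2) = (3n + 6) / ((n+1)(n+2)) * a_n; check: a_0 = 1, a_1 = 1, a_2 = 3, a_3 = 3/2, a_4 = 3, a_5 = 9/8


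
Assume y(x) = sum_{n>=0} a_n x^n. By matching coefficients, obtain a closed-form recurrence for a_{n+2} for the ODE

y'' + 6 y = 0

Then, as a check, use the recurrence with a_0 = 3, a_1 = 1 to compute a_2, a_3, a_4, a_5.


Substitute y = sum_n a_n x^n into y'' + (const) y = 0.
y''(x) = sum_{n>=0} (n+2)(n+1) a_{n+2} x^n.
The ODE becomes sum_n [(n+2)(n+1) a_{n+2} + 6 a_n] x^n = 0.
Setting each coefficient to zero gives the recurrence:
  (n+2)(n+1) a_{n+2} + 6 a_n = 0,
  a_{n+2} = -6 / ((n+1)(n+2)) a_n.

Check with a_0 = 3, a_1 = 1 (apply the recurrence for n = 0, 1, 2, 3): a_0 = 3, a_1 = 1, a_2 = -9, a_3 = -1, a_4 = 9/2, a_5 = 3/10.

a_{n+2} = -6/((n+1)(n+2)) * a_n; check: a_0 = 3, a_1 = 1, a_2 = -9, a_3 = -1, a_4 = 9/2, a_5 = 3/10


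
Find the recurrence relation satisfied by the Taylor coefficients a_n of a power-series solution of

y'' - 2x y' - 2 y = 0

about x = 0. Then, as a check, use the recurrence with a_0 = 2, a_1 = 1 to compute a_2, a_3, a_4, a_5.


Substitute y = sum_n a_n x^n.
y''(x) has coefficient (n+2)(n+1) a_{n+2} at x^n;
-2 x y'(x) has coefficient -2 n a_n at x^n (shift);
-2 y(x) has coefficient -2 a_n at x^n.
Matching x^n: (n+2)(n+1) a_{n+2} + (-2n - 2) a_n = 0.
Thus a_{n+2} = (2n + 2) / ((n+1)(n+2)) * a_n.

Check with a_0 = 2, a_1 = 1 (apply the recurrence for n = 0, 1, 2, 3): a_0 = 2, a_1 = 1, a_2 = 2, a_3 = 2/3, a_4 = 1, a_5 = 4/15.

a_(n+2) = (2n + 2) / ((n+1)(n+2)) * a_n; check: a_0 = 2, a_1 = 1, a_2 = 2, a_3 = 2/3, a_4 = 1, a_5 = 4/15


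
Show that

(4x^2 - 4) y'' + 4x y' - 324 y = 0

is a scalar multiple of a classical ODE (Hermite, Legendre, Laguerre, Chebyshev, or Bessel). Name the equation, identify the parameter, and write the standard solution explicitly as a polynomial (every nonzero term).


All three coefficients share the factor -4; dividing through by -4 gives  (1 - x^2) y'' - x y' + 81 y = 0.
This matches the Chebyshev equation (1 - x^2) y'' - x y' + n^2 y = 0 (note the -x y' term, not -2x y') with n^2 = 81, so n = 9; the polynomial solution is T_9(x).
With y = sum_k a_k x^k, matching x^k gives (k+2)(k+1) a_{k+2} = (k^2 - n^2) a_k = (k - 9)(k + 9) a_k. The right side vanishes at k = 9, so the series with the parity of 9 terminates at degree 9.
Standard normalization: leading coefficient of T_n is 2^(n-1), so a_9 = 2^8 = 256. Work downward with a_k = (k+1)(k+2) a_{k+2} / ((k - 9)(k + 9)):
  a_7 = (8)(9)(256) / ((7 - 9)(7 + 9)) = 18432/(-32) = -576
  a_5 = (6)(7)(-576) / ((5 - 9)(5 + 9)) = -24192/(-56) = 432
  a_3 = (4)(5)(432) / ((3 - 9)(3 + 9)) = 8640/(-72) = -120
  a_1 = (2)(3)(-120) / ((1 - 9)(1 + 9)) = -720/(-80) = 9
Hence T_9(x) = 256 x^9 - 576 x^7 + 432 x^5 - 120 x^3 + 9 x.

T_9(x); series = 256 x^9 - 576 x^7 + 432 x^5 - 120 x^3 + 9 x


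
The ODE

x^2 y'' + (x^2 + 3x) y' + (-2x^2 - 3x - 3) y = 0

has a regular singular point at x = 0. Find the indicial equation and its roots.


Divide by x^2 to reach normal form y'' + P_1(x) y' + P_2(x) y = 0 with P_1(x) = 1 + 3/x and P_2(x) = -2 - 3/x - 3/x^2.
x = 0 is a singular point because the y'-coefficient 1 + 3/x has a pole at x = 0 and the y-coefficient -2 - 3/x - 3/x^2 has a pole at x = 0.
It is a regular singular point because x P_1(x) = p(x) = x + 3 and x^2 P_2(x) = q(x) = -2x^2 - 3x - 3 are polynomials, hence analytic at x = 0.
p(0) = 3,  q(0) = -3.
Indicial equation: r(r-1) + p(0) r + q(0) = 0, i.e. r^2 + (p(0) - 1) r + q(0) = 0, i.e. r^2 + 2 r - 3 = 0.
Discriminant: (2)^2 - 4(-3) = 16, so r = (-2 ± 4)/2.
Solving: r_1 = 1, r_2 = -3.

indicial: r^2 + 2 r - 3 = 0; roots r_1 = 1, r_2 = -3


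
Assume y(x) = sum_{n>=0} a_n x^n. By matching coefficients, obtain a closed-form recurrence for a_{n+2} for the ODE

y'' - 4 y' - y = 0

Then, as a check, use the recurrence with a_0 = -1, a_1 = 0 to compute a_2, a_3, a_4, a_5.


Substitute y = sum_n a_n x^n.
y''(x) has coefficient (n+2)(n+1) a_{n+2} at x^n;
-4 y'(x) has coefficient -4 (n+1) a_{n+1} at x^n;
-y(x) has coefficient -1 a_n at x^n.
Matching x^n: (n+2)(n+1) a_{n+2} - 4 (n+1) a_{n+1} - 1 a_n = 0.
Thus a_{n+2} = [4 (n+1) a_{n+1} + 1 a_n] / ((n+1)(n+2)).

Check with a_0 = -1, a_1 = 0 (apply the recurrence for n = 0, 1, 2, 3): a_0 = -1, a_1 = 0, a_2 = -1/2, a_3 = -2/3, a_4 = -17/24, a_5 = -3/5.

a_(n+2) = [4 (n+1) a_(n+1) + 1 a_n] / ((n+1)(n+2)); check: a_0 = -1, a_1 = 0, a_2 = -1/2, a_3 = -2/3, a_4 = -17/24, a_5 = -3/5


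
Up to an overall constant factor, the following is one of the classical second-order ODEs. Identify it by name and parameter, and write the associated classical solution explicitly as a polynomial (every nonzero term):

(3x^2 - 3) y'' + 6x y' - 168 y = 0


All three coefficients share the factor -3; dividing through by -3 gives  (1 - x^2) y'' - 2x y' + 56 y = 0.
This matches the Legendre equation (1 - x^2) y'' - 2x y' + n(n+1) y = 0 (note the -2x y' term) with n(n+1) = 56, so n = 7; the polynomial solution is P_7(x).
With y = sum_k a_k x^k, matching x^k gives (k+2)(k+1) a_{k+2} = [k(k+1) - n(n+1)] a_k = (k - 7)(k + 8) a_k. The right side vanishes at k = 7, so the series with the parity of 7 terminates at degree 7.
Standard normalization (P_n(1) = 1): leading coefficient (2n)!/(2^n (n!)^2) = 87178291200/(128*25401600) = 429/16, so a_7 = 429/16. Work downward with a_k = (k+1)(k+2) a_{k+2} / ((k - 7)(k + 8)):
  a_5 = (6)(7)(429/16) / ((5 - 7)(5 + 8)) = (9009/8)/(-26) = -693/16
  a_3 = (4)(5)(-693/16) / ((3 - 7)(3 + 8)) = (-3465/4)/(-44) = 315/16
  a_1 = (2)(3)(315/16) / ((1 - 7)(1 + 8)) = (945/8)/(-54) = -35/16
Hence P_7(x) = 429 x^7/16 - 693 x^5/16 + 315 x^3/16 - 35 x/16.

P_7(x); series = 429 x^7/16 - 693 x^5/16 + 315 x^3/16 - 35 x/16


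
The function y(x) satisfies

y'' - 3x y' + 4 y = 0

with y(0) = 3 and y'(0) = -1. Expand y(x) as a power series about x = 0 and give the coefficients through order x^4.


Ansatz: y(x) = sum_{n>=0} a_n x^n, so y'(x) = sum_{n>=1} n a_n x^(n-1) and y''(x) = sum_{n>=2} n(n-1) a_n x^(n-2).
Substitute into P(x) y'' + Q(x) y' + R(x) y = 0 with P(x) = 1, Q(x) = -3x, R(x) = 4, and match powers of x.
Initial conditions: a_0 = 3, a_1 = -1.
Setting the coefficient of each power of x to zero and solving order by order (substituting the coefficients already found):
  x^0: 2 a_2 + 4 a_0 = 0  ->  2 a_2 = -4 a_0 = -12  ->  a_2 = -6
  x^1: 6 a_3 + a_1 = 0  ->  6 a_3 = -a_1 = 1  ->  a_3 = 1/6
  x^2: 12 a_4 - 2 a_2 = 0  ->  12 a_4 = 2 a_2 = -12  ->  a_4 = -1
Truncated series: y(x) = 3 - x - 6 x^2 + (1/6) x^3 - x^4 + O(x^5).

a_0 = 3; a_1 = -1; a_2 = -6; a_3 = 1/6; a_4 = -1


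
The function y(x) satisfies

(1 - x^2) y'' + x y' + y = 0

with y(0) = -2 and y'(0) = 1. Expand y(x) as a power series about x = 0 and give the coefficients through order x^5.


Ansatz: y(x) = sum_{n>=0} a_n x^n, so y'(x) = sum_{n>=1} n a_n x^(n-1) and y''(x) = sum_{n>=2} n(n-1) a_n x^(n-2).
Substitute into P(x) y'' + Q(x) y' + R(x) y = 0 with P(x) = 1 - x^2, Q(x) = x, R(x) = 1, and match powers of x.
Initial conditions: a_0 = -2, a_1 = 1.
Setting the coefficient of each power of x to zero and solving order by order (substituting the coefficients already found):
  x^0: 2 a_2 + a_0 = 0  ->  2 a_2 = -a_0 = 2  ->  a_2 = 1
  x^1: 6 a_3 + 2 a_1 = 0  ->  6 a_3 = -2 a_1 = -2  ->  a_3 = -1/3
  x^2: 12 a_4 + a_2 = 0  ->  12 a_4 = -a_2 = -1  ->  a_4 = -1/12
  x^3: 20 a_5 - 2 a_3 = 0  ->  20 a_5 = 2 a_3 = -2/3  ->  a_5 = -1/30
Truncated series: y(x) = -2 + x + x^2 - (1/3) x^3 - (1/12) x^4 - (1/30) x^5 + O(x^6).

a_0 = -2; a_1 = 1; a_2 = 1; a_3 = -1/3; a_4 = -1/12; a_5 = -1/30


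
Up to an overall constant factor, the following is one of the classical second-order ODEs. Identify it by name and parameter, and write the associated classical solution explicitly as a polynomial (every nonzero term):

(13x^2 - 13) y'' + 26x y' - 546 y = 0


All three coefficients share the factor -13; dividing through by -13 gives  (1 - x^2) y'' - 2x y' + 42 y = 0.
This matches the Legendre equation (1 - x^2) y'' - 2x y' + n(n+1) y = 0 (note the -2x y' term) with n(n+1) = 42, so n = 6; the polynomial solution is P_6(x).
With y = sum_k a_k x^k, matching x^k gives (k+2)(k+1) a_{k+2} = [k(k+1) - n(n+1)] a_k = (k - 6)(k + 7) a_k. The right side vanishes at k = 6, so the series with the parity of 6 terminates at degree 6.
Standard normalization (P_n(1) = 1): leading coefficient (2n)!/(2^n (n!)^2) = 479001600/(64*518400) = 231/16, so a_6 = 231/16. Work downward with a_k = (k+1)(k+2) a_{k+2} / ((k - 6)(k + 7)):
  a_4 = (5)(6)(231/16) / ((4 - 6)(4 + 7)) = (3465/8)/(-22) = -315/16
  a_2 = (3)(4)(-315/16) / ((2 - 6)(2 + 7)) = (-945/4)/(-36) = 105/16
  a_0 = (1)(2)(105/16) / ((0 - 6)(0 + 7)) = (105/8)/(-42) = -5/16
Hence P_6(x) = 231 x^6/16 - 315 x^4/16 + 105 x^2/16 - 5/16.

P_6(x); series = 231 x^6/16 - 315 x^4/16 + 105 x^2/16 - 5/16


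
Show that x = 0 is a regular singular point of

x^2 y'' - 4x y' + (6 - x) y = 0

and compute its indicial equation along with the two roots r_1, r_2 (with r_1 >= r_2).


Divide by x^2 to reach normal form y'' + P_1(x) y' + P_2(x) y = 0 with P_1(x) = -4/x and P_2(x) = -1/x + 6/x^2.
x = 0 is a singular point because the y'-coefficient -4/x has a pole at x = 0 and the y-coefficient -1/x + 6/x^2 has a pole at x = 0.
It is a regular singular point because x P_1(x) = p(x) = -4 and x^2 P_2(x) = q(x) = 6 - x are polynomials, hence analytic at x = 0.
p(0) = -4,  q(0) = 6.
Indicial equation: r(r-1) + p(0) r + q(0) = 0, i.e. r^2 + (p(0) - 1) r + q(0) = 0, i.e. r^2 - 5 r + 6 = 0.
Discriminant: (-5)^2 - 4(6) = 1, so r = (5 ± 1)/2.
Solving: r_1 = 3, r_2 = 2.

indicial: r^2 - 5 r + 6 = 0; roots r_1 = 3, r_2 = 2


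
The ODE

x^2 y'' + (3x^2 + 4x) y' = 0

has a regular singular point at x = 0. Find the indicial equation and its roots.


Divide by x^2 to reach normal form y'' + P_1(x) y' + P_2(x) y = 0 with P_1(x) = 3 + 4/x and P_2(x) = 0.
x = 0 is a singular point because the y'-coefficient 3 + 4/x has a pole at x = 0.
It is a regular singular point because x P_1(x) = p(x) = 3x + 4 and x^2 P_2(x) = q(x) = 0 are polynomials, hence analytic at x = 0.
p(0) = 4,  q(0) = 0.
Indicial equation: r(r-1) + p(0) r + q(0) = 0, i.e. r^2 + (p(0) - 1) r + q(0) = 0, i.e. r^2 + 3 r = 0.
Discriminant: (3)^2 - 4(0) = 9, so r = (-3 ± 3)/2.
Solving: r_1 = 0, r_2 = -3.

indicial: r^2 + 3 r = 0; roots r_1 = 0, r_2 = -3


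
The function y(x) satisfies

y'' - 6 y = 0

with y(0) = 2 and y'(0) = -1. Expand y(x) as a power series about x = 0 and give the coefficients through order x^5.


Ansatz: y(x) = sum_{n>=0} a_n x^n, so y'(x) = sum_{n>=1} n a_n x^(n-1) and y''(x) = sum_{n>=2} n(n-1) a_n x^(n-2).
Substitute into P(x) y'' + Q(x) y' + R(x) y = 0 with P(x) = 1, Q(x) = 0, R(x) = -6, and match powers of x.
Initial conditions: a_0 = 2, a_1 = -1.
Setting the coefficient of each power of x to zero and solving order by order (substituting the coefficients already found):
  x^0: 2 a_2 - 6 a_0 = 0  ->  2 a_2 = 6 a_0 = 12  ->  a_2 = 6
  x^1: 6 a_3 - 6 a_1 = 0  ->  6 a_3 = 6 a_1 = -6  ->  a_3 = -1
  x^2: 12 a_4 - 6 a_2 = 0  ->  12 a_4 = 6 a_2 = 36  ->  a_4 = 3
  x^3: 20 a_5 - 6 a_3 = 0  ->  20 a_5 = 6 a_3 = -6  ->  a_5 = -3/10
Truncated series: y(x) = 2 - x + 6 x^2 - x^3 + 3 x^4 - (3/10) x^5 + O(x^6).

a_0 = 2; a_1 = -1; a_2 = 6; a_3 = -1; a_4 = 3; a_5 = -3/10


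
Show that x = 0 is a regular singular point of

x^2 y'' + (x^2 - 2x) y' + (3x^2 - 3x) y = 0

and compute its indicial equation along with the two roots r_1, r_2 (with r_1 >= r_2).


Divide by x^2 to reach normal form y'' + P_1(x) y' + P_2(x) y = 0 with P_1(x) = 1 - 2/x and P_2(x) = 3 - 3/x.
x = 0 is a singular point because the y'-coefficient 1 - 2/x has a pole at x = 0 and the y-coefficient 3 - 3/x has a pole at x = 0.
It is a regular singular point because x P_1(x) = p(x) = x - 2 and x^2 P_2(x) = q(x) = 3x^2 - 3x are polynomials, hence analytic at x = 0.
p(0) = -2,  q(0) = 0.
Indicial equation: r(r-1) + p(0) r + q(0) = 0, i.e. r^2 + (p(0) - 1) r + q(0) = 0, i.e. r^2 - 3 r = 0.
Discriminant: (-3)^2 - 4(0) = 9, so r = (3 ± 3)/2.
Solving: r_1 = 3, r_2 = 0.

indicial: r^2 - 3 r = 0; roots r_1 = 3, r_2 = 0


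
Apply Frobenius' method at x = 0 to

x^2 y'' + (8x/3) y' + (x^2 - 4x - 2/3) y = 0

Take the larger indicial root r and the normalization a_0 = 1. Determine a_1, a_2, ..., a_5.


Write in Frobenius form y'' + (p(x)/x) y' + (q(x)/x^2) y = 0:
  p(x) = 8/3,  q(x) = x^2 - 4x - 2/3.
Indicial equation: r(r-1) + (8/3) r + (-2/3) = 0 -> roots r_1 = 1/3, r_2 = -2.
Take r = r_1 = 1/3. Let y(x) = x^r sum_{n>=0} a_n x^n with a_0 = 1.
Substitute y = x^r sum a_n x^n and match x^{r+n}. The recurrence is
  D(n) a_n - 4 a_{n-1} + 1 a_{n-2} = 0,  where D(n) = (r+n)(r+n-1) + (8/3)(r+n) + (-2/3).
  a_n = [4 a_{n-1} - 1 a_{n-2}] / D(n).
Since the indicial polynomial factors as (r - r_1)(r - r_2), D(n) = (r_1 + n - r_1)(r_1 + n - r_2) = n(n + 7/3).
Evaluating step by step (a_0 = 1):
  n = 1: D(1) = 1(1 + 7/3) = 10/3; numerator = 4(1) = 4; a_1 = (4)/(10/3) = 6/5
  n = 2: D(2) = 2(2 + 7/3) = 26/3; numerator = 4(6/5) - 1(1) = 19/5; a_2 = (19/5)/(26/3) = 57/130
  n = 3: D(3) = 3(3 + 7/3) = 16; numerator = 4(57/130) - 1(6/5) = 36/65; a_3 = (36/65)/(16) = 9/260
  n = 4: D(4) = 4(4 + 7/3) = 76/3; numerator = 4(9/260) - 1(57/130) = -3/10; a_4 = (-3/10)/(76/3) = -9/760
  n = 5: D(5) = 5(5 + 7/3) = 110/3; numerator = 4(-9/760) - 1(9/260) = -81/988; a_5 = (-81/988)/(110/3) = -243/108680

r = 1/3; a_0 = 1; a_1 = 6/5; a_2 = 57/130; a_3 = 9/260; a_4 = -9/760; a_5 = -243/108680


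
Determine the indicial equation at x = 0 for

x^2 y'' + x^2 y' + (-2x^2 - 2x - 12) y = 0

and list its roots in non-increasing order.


Divide by x^2 to reach normal form y'' + P_1(x) y' + P_2(x) y = 0 with P_1(x) = 1 and P_2(x) = -2 - 2/x - 12/x^2.
x = 0 is a singular point because the y-coefficient -2 - 2/x - 12/x^2 has a pole at x = 0.
It is a regular singular point because x P_1(x) = p(x) = x and x^2 P_2(x) = q(x) = -2x^2 - 2x - 12 are polynomials, hence analytic at x = 0.
p(0) = 0,  q(0) = -12.
Indicial equation: r(r-1) + p(0) r + q(0) = 0, i.e. r^2 + (p(0) - 1) r + q(0) = 0, i.e. r^2 - 1 r - 12 = 0.
Discriminant: (-1)^2 - 4(-12) = 49, so r = (1 ± 7)/2.
Solving: r_1 = 4, r_2 = -3.

indicial: r^2 - 1 r - 12 = 0; roots r_1 = 4, r_2 = -3


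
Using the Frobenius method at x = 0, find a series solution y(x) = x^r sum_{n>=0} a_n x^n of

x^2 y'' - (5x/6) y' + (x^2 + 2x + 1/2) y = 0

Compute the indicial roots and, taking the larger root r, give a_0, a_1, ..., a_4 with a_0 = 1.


Write in Frobenius form y'' + (p(x)/x) y' + (q(x)/x^2) y = 0:
  p(x) = -5/6,  q(x) = x^2 + 2x + 1/2.
Indicial equation: r(r-1) + (-5/6) r + (1/2) = 0 -> roots r_1 = 3/2, r_2 = 1/3.
Take r = r_1 = 3/2. Let y(x) = x^r sum_{n>=0} a_n x^n with a_0 = 1.
Substitute y = x^r sum a_n x^n and match x^{r+n}. The recurrence is
  D(n) a_n + 2 a_{n-1} + 1 a_{n-2} = 0,  where D(n) = (r+n)(r+n-1) + (-5/6)(r+n) + (1/2).
  a_n = [-2 a_{n-1} - 1 a_{n-2}] / D(n).
Since the indicial polynomial factors as (r - r_1)(r - r_2), D(n) = (r_1 + n - r_1)(r_1 + n - r_2) = n(n + 7/6).
Evaluating step by step (a_0 = 1):
  n = 1: D(1) = 1(1 + 7/6) = 13/6; numerator = -2(1) = -2; a_1 = (-2)/(13/6) = -12/13
  n = 2: D(2) = 2(2 + 7/6) = 19/3; numerator = -2(-12/13) - 1(1) = 11/13; a_2 = (11/13)/(19/3) = 33/247
  n = 3: D(3) = 3(3 + 7/6) = 25/2; numerator = -2(33/247) - 1(-12/13) = 162/247; a_3 = (162/247)/(25/2) = 324/6175
  n = 4: D(4) = 4(4 + 7/6) = 62/3; numerator = -2(324/6175) - 1(33/247) = -1473/6175; a_4 = (-1473/6175)/(62/3) = -4419/382850

r = 3/2; a_0 = 1; a_1 = -12/13; a_2 = 33/247; a_3 = 324/6175; a_4 = -4419/382850


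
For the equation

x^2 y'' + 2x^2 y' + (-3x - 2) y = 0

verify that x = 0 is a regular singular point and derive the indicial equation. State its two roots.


Divide by x^2 to reach normal form y'' + P_1(x) y' + P_2(x) y = 0 with P_1(x) = 2 and P_2(x) = -3/x - 2/x^2.
x = 0 is a singular point because the y-coefficient -3/x - 2/x^2 has a pole at x = 0.
It is a regular singular point because x P_1(x) = p(x) = 2x and x^2 P_2(x) = q(x) = -3x - 2 are polynomials, hence analytic at x = 0.
p(0) = 0,  q(0) = -2.
Indicial equation: r(r-1) + p(0) r + q(0) = 0, i.e. r^2 + (p(0) - 1) r + q(0) = 0, i.e. r^2 - 1 r - 2 = 0.
Discriminant: (-1)^2 - 4(-2) = 9, so r = (1 ± 3)/2.
Solving: r_1 = 2, r_2 = -1.

indicial: r^2 - 1 r - 2 = 0; roots r_1 = 2, r_2 = -1


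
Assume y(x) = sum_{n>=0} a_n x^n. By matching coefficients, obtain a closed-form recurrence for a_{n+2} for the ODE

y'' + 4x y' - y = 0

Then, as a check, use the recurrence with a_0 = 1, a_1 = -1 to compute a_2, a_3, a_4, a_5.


Substitute y = sum_n a_n x^n.
y''(x) has coefficient (n+2)(n+1) a_{n+2} at x^n;
4 x y'(x) has coefficient 4 n a_n at x^n (shift);
-y(x) has coefficient -1 a_n at x^n.
Matching x^n: (n+2)(n+1) a_{n+2} + (4n - 1) a_n = 0.
Thus a_{n+2} = (-4n + 1) / ((n+1)(n+2)) * a_n.

Check with a_0 = 1, a_1 = -1 (apply the recurrence for n = 0, 1, 2, 3): a_0 = 1, a_1 = -1, a_2 = 1/2, a_3 = 1/2, a_4 = -7/24, a_5 = -11/40.

a_(n+2) = (-4n + 1) / ((n+1)(n+2)) * a_n; check: a_0 = 1, a_1 = -1, a_2 = 1/2, a_3 = 1/2, a_4 = -7/24, a_5 = -11/40


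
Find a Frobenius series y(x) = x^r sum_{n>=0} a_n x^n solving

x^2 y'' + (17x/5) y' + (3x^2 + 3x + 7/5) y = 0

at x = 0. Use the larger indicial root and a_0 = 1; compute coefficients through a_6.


Write in Frobenius form y'' + (p(x)/x) y' + (q(x)/x^2) y = 0:
  p(x) = 17/5,  q(x) = 3x^2 + 3x + 7/5.
Indicial equation: r(r-1) + (17/5) r + (7/5) = 0 -> roots r_1 = -1, r_2 = -7/5.
Take r = r_1 = -1. Let y(x) = x^r sum_{n>=0} a_n x^n with a_0 = 1.
Substitute y = x^r sum a_n x^n and match x^{r+n}. The recurrence is
  D(n) a_n + 3 a_{n-1} + 3 a_{n-2} = 0,  where D(n) = (r+n)(r+n-1) + (17/5)(r+n) + (7/5).
  a_n = [-3 a_{n-1} - 3 a_{n-2}] / D(n).
Since the indicial polynomial factors as (r - r_1)(r - r_2), D(n) = (r_1 + n - r_1)(r_1 + n - r_2) = n(n + 2/5).
Evaluating step by step (a_0 = 1):
  n = 1: D(1) = 1(1 + 2/5) = 7/5; numerator = -3(1) = -3; a_1 = (-3)/(7/5) = -15/7
  n = 2: D(2) = 2(2 + 2/5) = 24/5; numerator = -3(-15/7) - 3(1) = 24/7; a_2 = (24/7)/(24/5) = 5/7
  n = 3: D(3) = 3(3 + 2/5) = 51/5; numerator = -3(5/7) - 3(-15/7) = 30/7; a_3 = (30/7)/(51/5) = 50/119
  n = 4: D(4) = 4(4 + 2/5) = 88/5; numerator = -3(50/119) - 3(5/7) = -405/119; a_4 = (-405/119)/(88/5) = -2025/10472
  n = 5: D(5) = 5(5 + 2/5) = 27; numerator = -3(-2025/10472) - 3(50/119) = -7125/10472; a_5 = (-7125/10472)/(27) = -2375/94248
  n = 6: D(6) = 6(6 + 2/5) = 192/5; numerator = -3(-2375/94248) - 3(-2025/10472) = 2575/3927; a_6 = (2575/3927)/(192/5) = 12875/753984

r = -1; a_0 = 1; a_1 = -15/7; a_2 = 5/7; a_3 = 50/119; a_4 = -2025/10472; a_5 = -2375/94248; a_6 = 12875/753984


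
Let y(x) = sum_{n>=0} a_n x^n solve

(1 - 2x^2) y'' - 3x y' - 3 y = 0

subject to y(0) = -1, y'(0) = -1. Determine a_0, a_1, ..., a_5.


Ansatz: y(x) = sum_{n>=0} a_n x^n, so y'(x) = sum_{n>=1} n a_n x^(n-1) and y''(x) = sum_{n>=2} n(n-1) a_n x^(n-2).
Substitute into P(x) y'' + Q(x) y' + R(x) y = 0 with P(x) = 1 - 2x^2, Q(x) = -3x, R(x) = -3, and match powers of x.
Initial conditions: a_0 = -1, a_1 = -1.
Setting the coefficient of each power of x to zero and solving order by order (substituting the coefficients already found):
  x^0: 2 a_2 - 3 a_0 = 0  ->  2 a_2 = 3 a_0 = -3  ->  a_2 = -3/2
  x^1: 6 a_3 - 6 a_1 = 0  ->  6 a_3 = 6 a_1 = -6  ->  a_3 = -1
  x^2: 12 a_4 - 13 a_2 = 0  ->  12 a_4 = 13 a_2 = -39/2  ->  a_4 = -13/8
  x^3: 20 a_5 - 24 a_3 = 0  ->  20 a_5 = 24 a_3 = -24  ->  a_5 = -6/5
Truncated series: y(x) = -1 - x - (3/2) x^2 - x^3 - (13/8) x^4 - (6/5) x^5 + O(x^6).

a_0 = -1; a_1 = -1; a_2 = -3/2; a_3 = -1; a_4 = -13/8; a_5 = -6/5


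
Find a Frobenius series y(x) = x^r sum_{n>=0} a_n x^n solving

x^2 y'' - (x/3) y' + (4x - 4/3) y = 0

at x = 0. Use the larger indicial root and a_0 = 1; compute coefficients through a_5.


Write in Frobenius form y'' + (p(x)/x) y' + (q(x)/x^2) y = 0:
  p(x) = -1/3,  q(x) = 4x - 4/3.
Indicial equation: r(r-1) + (-1/3) r + (-4/3) = 0 -> roots r_1 = 2, r_2 = -2/3.
Take r = r_1 = 2. Let y(x) = x^r sum_{n>=0} a_n x^n with a_0 = 1.
Substitute y = x^r sum a_n x^n and match x^{r+n}. The recurrence is
  D(n) a_n + 4 a_{n-1} = 0,  where D(n) = (r+n)(r+n-1) + (-1/3)(r+n) + (-4/3).
  a_n = -4 / D(n) * a_{n-1}.
Since the indicial polynomial factors as (r - r_1)(r - r_2), D(n) = (r_1 + n - r_1)(r_1 + n - r_2) = n(n + 8/3).
Evaluating step by step (a_0 = 1):
  n = 1: D(1) = 1(1 + 8/3) = 11/3; numerator = -4(1) = -4; a_1 = (-4)/(11/3) = -12/11
  n = 2: D(2) = 2(2 + 8/3) = 28/3; numerator = -4(-12/11) = 48/11; a_2 = (48/11)/(28/3) = 36/77
  n = 3: D(3) = 3(3 + 8/3) = 17; numerator = -4(36/77) = -144/77; a_3 = (-144/77)/(17) = -144/1309
  n = 4: D(4) = 4(4 + 8/3) = 80/3; numerator = -4(-144/1309) = 576/1309; a_4 = (576/1309)/(80/3) = 108/6545
  n = 5: D(5) = 5(5 + 8/3) = 115/3; numerator = -4(108/6545) = -432/6545; a_5 = (-432/6545)/(115/3) = -1296/752675

r = 2; a_0 = 1; a_1 = -12/11; a_2 = 36/77; a_3 = -144/1309; a_4 = 108/6545; a_5 = -1296/752675


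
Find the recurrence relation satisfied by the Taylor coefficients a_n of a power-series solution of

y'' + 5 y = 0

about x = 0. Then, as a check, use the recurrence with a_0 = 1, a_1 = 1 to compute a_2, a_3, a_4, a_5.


Substitute y = sum_n a_n x^n into y'' + (const) y = 0.
y''(x) = sum_{n>=0} (n+2)(n+1) a_{n+2} x^n.
The ODE becomes sum_n [(n+2)(n+1) a_{n+2} + 5 a_n] x^n = 0.
Setting each coefficient to zero gives the recurrence:
  (n+2)(n+1) a_{n+2} + 5 a_n = 0,
  a_{n+2} = -5 / ((n+1)(n+2)) a_n.

Check with a_0 = 1, a_1 = 1 (apply the recurrence for n = 0, 1, 2, 3): a_0 = 1, a_1 = 1, a_2 = -5/2, a_3 = -5/6, a_4 = 25/24, a_5 = 5/24.

a_{n+2} = -5/((n+1)(n+2)) * a_n; check: a_0 = 1, a_1 = 1, a_2 = -5/2, a_3 = -5/6, a_4 = 25/24, a_5 = 5/24


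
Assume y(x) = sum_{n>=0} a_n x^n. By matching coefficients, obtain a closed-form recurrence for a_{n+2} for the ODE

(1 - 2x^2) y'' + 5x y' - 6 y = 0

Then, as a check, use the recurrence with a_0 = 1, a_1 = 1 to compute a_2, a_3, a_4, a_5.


Substitute y = sum_n a_n x^n.
(1 - 2 x^2) y'' contributes (n+2)(n+1) a_{n+2} - 2 n(n-1) a_n at x^n.
5 x y'(x) contributes 5 n a_n at x^n.
-6 y(x) contributes -6 a_n at x^n.
Matching x^n: (n+2)(n+1) a_{n+2} + (-2 n(n-1) + 5 n - 6) a_n = 0.
Thus a_{n+2} = (2 n(n-1) - 5 n + 6) / ((n+1)(n+2)) * a_n.

Check with a_0 = 1, a_1 = 1 (apply the recurrence for n = 0, 1, 2, 3): a_0 = 1, a_1 = 1, a_2 = 3, a_3 = 1/6, a_4 = 0, a_5 = 1/40.

a_(n+2) = (2 n(n-1) - 5 n + 6) / ((n+1)(n+2)) * a_n; check: a_0 = 1, a_1 = 1, a_2 = 3, a_3 = 1/6, a_4 = 0, a_5 = 1/40


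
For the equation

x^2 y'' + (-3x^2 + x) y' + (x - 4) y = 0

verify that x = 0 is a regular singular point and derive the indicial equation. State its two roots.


Divide by x^2 to reach normal form y'' + P_1(x) y' + P_2(x) y = 0 with P_1(x) = -3 + 1/x and P_2(x) = 1/x - 4/x^2.
x = 0 is a singular point because the y'-coefficient -3 + 1/x has a pole at x = 0 and the y-coefficient 1/x - 4/x^2 has a pole at x = 0.
It is a regular singular point because x P_1(x) = p(x) = 1 - 3x and x^2 P_2(x) = q(x) = x - 4 are polynomials, hence analytic at x = 0.
p(0) = 1,  q(0) = -4.
Indicial equation: r(r-1) + p(0) r + q(0) = 0, i.e. r^2 + (p(0) - 1) r + q(0) = 0, i.e. r^2 - 4 = 0.
Discriminant: (0)^2 - 4(-4) = 16, so r = (0 ± 4)/2.
Solving: r_1 = 2, r_2 = -2.

indicial: r^2 - 4 = 0; roots r_1 = 2, r_2 = -2


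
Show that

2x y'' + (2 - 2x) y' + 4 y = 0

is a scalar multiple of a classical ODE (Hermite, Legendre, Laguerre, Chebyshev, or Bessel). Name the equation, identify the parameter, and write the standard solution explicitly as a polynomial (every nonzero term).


All three coefficients share the factor 2; dividing through by 2 gives  x y'' + (1 - x) y' + 2 y = 0.
This matches the Laguerre equation x y'' + (1 - x) y' + n y = 0 with n = 2; the polynomial solution is L_2(x).
With y = sum_k a_k x^k, matching x^k gives (k+1)k a_{k+1} + (k+1) a_{k+1} - k a_k + n a_k = 0, i.e. (k+1)^2 a_{k+1} = (k - n) a_k = (k - 2) a_k. The right side vanishes at k = 2, so the series terminates at degree 2.
Standard normalization L_n(0) = 1 gives a_0 = 1. Work upward with a_{k+1} = (k - 2) a_k / (k+1)^2:
  a_1 = (0 - 2)(1) / 1^2 = -2/1 = -2
  a_2 = (1 - 2)(-2) / 2^2 = 2/4 = 1/2
Hence L_2(x) = x^2/2 - 2 x + 1.

L_2(x); series = x^2/2 - 2 x + 1


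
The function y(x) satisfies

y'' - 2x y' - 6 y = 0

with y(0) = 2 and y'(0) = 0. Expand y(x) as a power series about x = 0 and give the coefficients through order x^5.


Ansatz: y(x) = sum_{n>=0} a_n x^n, so y'(x) = sum_{n>=1} n a_n x^(n-1) and y''(x) = sum_{n>=2} n(n-1) a_n x^(n-2).
Substitute into P(x) y'' + Q(x) y' + R(x) y = 0 with P(x) = 1, Q(x) = -2x, R(x) = -6, and match powers of x.
Initial conditions: a_0 = 2, a_1 = 0.
Setting the coefficient of each power of x to zero and solving order by order (substituting the coefficients already found):
  x^0: 2 a_2 - 6 a_0 = 0  ->  2 a_2 = 6 a_0 = 12  ->  a_2 = 6
  x^1: 6 a_3 - 8 a_1 = 0  ->  6 a_3 = 8 a_1 = 0  ->  a_3 = 0
  x^2: 12 a_4 - 10 a_2 = 0  ->  12 a_4 = 10 a_2 = 60  ->  a_4 = 5
  x^3: 20 a_5 - 12 a_3 = 0  ->  20 a_5 = 12 a_3 = 0  ->  a_5 = 0
Truncated series: y(x) = 2 + 6 x^2 + 5 x^4 + O(x^6).

a_0 = 2; a_1 = 0; a_2 = 6; a_3 = 0; a_4 = 5; a_5 = 0


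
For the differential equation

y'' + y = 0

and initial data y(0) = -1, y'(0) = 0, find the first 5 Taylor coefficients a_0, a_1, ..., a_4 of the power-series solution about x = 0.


Ansatz: y(x) = sum_{n>=0} a_n x^n, so y'(x) = sum_{n>=1} n a_n x^(n-1) and y''(x) = sum_{n>=2} n(n-1) a_n x^(n-2).
Substitute into P(x) y'' + Q(x) y' + R(x) y = 0 with P(x) = 1, Q(x) = 0, R(x) = 1, and match powers of x.
Initial conditions: a_0 = -1, a_1 = 0.
Setting the coefficient of each power of x to zero and solving order by order (substituting the coefficients already found):
  x^0: 2 a_2 + a_0 = 0  ->  2 a_2 = -a_0 = 1  ->  a_2 = 1/2
  x^1: 6 a_3 + a_1 = 0  ->  6 a_3 = -a_1 = 0  ->  a_3 = 0
  x^2: 12 a_4 + a_2 = 0  ->  12 a_4 = -a_2 = -1/2  ->  a_4 = -1/24
Truncated series: y(x) = -1 + (1/2) x^2 - (1/24) x^4 + O(x^5).

a_0 = -1; a_1 = 0; a_2 = 1/2; a_3 = 0; a_4 = -1/24


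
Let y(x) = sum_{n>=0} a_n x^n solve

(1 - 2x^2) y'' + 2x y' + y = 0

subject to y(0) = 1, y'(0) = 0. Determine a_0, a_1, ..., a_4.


Ansatz: y(x) = sum_{n>=0} a_n x^n, so y'(x) = sum_{n>=1} n a_n x^(n-1) and y''(x) = sum_{n>=2} n(n-1) a_n x^(n-2).
Substitute into P(x) y'' + Q(x) y' + R(x) y = 0 with P(x) = 1 - 2x^2, Q(x) = 2x, R(x) = 1, and match powers of x.
Initial conditions: a_0 = 1, a_1 = 0.
Setting the coefficient of each power of x to zero and solving order by order (substituting the coefficients already found):
  x^0: 2 a_2 + a_0 = 0  ->  2 a_2 = -a_0 = -1  ->  a_2 = -1/2
  x^1: 6 a_3 + 3 a_1 = 0  ->  6 a_3 = -3 a_1 = 0  ->  a_3 = 0
  x^2: 12 a_4 + a_2 = 0  ->  12 a_4 = -a_2 = 1/2  ->  a_4 = 1/24
Truncated series: y(x) = 1 - (1/2) x^2 + (1/24) x^4 + O(x^5).

a_0 = 1; a_1 = 0; a_2 = -1/2; a_3 = 0; a_4 = 1/24


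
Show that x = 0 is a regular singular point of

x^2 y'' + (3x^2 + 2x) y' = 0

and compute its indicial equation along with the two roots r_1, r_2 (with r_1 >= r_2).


Divide by x^2 to reach normal form y'' + P_1(x) y' + P_2(x) y = 0 with P_1(x) = 3 + 2/x and P_2(x) = 0.
x = 0 is a singular point because the y'-coefficient 3 + 2/x has a pole at x = 0.
It is a regular singular point because x P_1(x) = p(x) = 3x + 2 and x^2 P_2(x) = q(x) = 0 are polynomials, hence analytic at x = 0.
p(0) = 2,  q(0) = 0.
Indicial equation: r(r-1) + p(0) r + q(0) = 0, i.e. r^2 + (p(0) - 1) r + q(0) = 0, i.e. r^2 + 1 r = 0.
Discriminant: (1)^2 - 4(0) = 1, so r = (-1 ± 1)/2.
Solving: r_1 = 0, r_2 = -1.

indicial: r^2 + 1 r = 0; roots r_1 = 0, r_2 = -1


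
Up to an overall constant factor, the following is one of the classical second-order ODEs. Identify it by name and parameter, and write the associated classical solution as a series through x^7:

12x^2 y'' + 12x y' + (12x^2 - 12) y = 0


All three coefficients share the factor 12; dividing through by 12 gives  x^2 y'' + x y' + (x^2 - 1) y = 0.
This matches the Bessel equation x^2 y'' + x y' + (x^2 - nu^2) y = 0 with nu^2 = 1, so nu = 1; the solution bounded at x = 0 is J_1(x).
Frobenius at x = 0: indicial roots ±nu; for r = nu the recurrence k(k + 2nu) c_k = -c_{k-2} gives the standard series J_nu(x) = sum_{k>=0} (-1)^k / (k! (k+nu)!) (x/2)^(2k+nu). Evaluate the first 4 terms:
  k = 0: (-1)^0 / (0! * 1! * 2^1) x^1 = 1/(1*1*2) x^1 = (1/2) x^1
  k = 1: (-1)^1 / (1! * 2! * 2^3) x^3 = -1/(1*2*8) x^3 = (-1/16) x^3
  k = 2: (-1)^2 / (2! * 3! * 2^5) x^5 = 1/(2*6*32) x^5 = (1/384) x^5
  k = 3: (-1)^3 / (3! * 4! * 2^7) x^7 = -1/(6*24*128) x^7 = (-1/18432) x^7
Hence J_1(x) = -x^7/18432 + x^5/384 - x^3/16 + x/2 + ....

J_1(x); series = -x^7/18432 + x^5/384 - x^3/16 + x/2


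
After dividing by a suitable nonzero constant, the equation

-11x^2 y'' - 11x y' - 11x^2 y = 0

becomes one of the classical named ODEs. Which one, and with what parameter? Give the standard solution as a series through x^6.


All three coefficients share the factor -11; dividing through by -11 gives  x^2 y'' + x y' + x^2 y = 0.
This matches the Bessel equation x^2 y'' + x y' + (x^2 - nu^2) y = 0 with nu^2 = 0, so nu = 0; the solution bounded at x = 0 is J_0(x).
Frobenius at x = 0: indicial roots ±nu; for r = nu the recurrence k(k + 2nu) c_k = -c_{k-2} gives the standard series J_nu(x) = sum_{k>=0} (-1)^k / (k! (k+nu)!) (x/2)^(2k+nu). Evaluate the first 4 terms:
  k = 0: (-1)^0 / (0! * 0! * 2^0) x^0 = 1/(1*1*1) x^0 = (1) x^0
  k = 1: (-1)^1 / (1! * 1! * 2^2) x^2 = -1/(1*1*4) x^2 = (-1/4) x^2
  k = 2: (-1)^2 / (2! * 2! * 2^4) x^4 = 1/(2*2*16) x^4 = (1/64) x^4
  k = 3: (-1)^3 / (3! * 3! * 2^6) x^6 = -1/(6*6*64) x^6 = (-1/2304) x^6
Hence J_0(x) = -x^6/2304 + x^4/64 - x^2/4 + 1 + ....

J_0(x); series = -x^6/2304 + x^4/64 - x^2/4 + 1


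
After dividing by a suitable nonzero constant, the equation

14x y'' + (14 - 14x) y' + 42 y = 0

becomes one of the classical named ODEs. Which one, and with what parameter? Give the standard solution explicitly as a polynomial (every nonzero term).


All three coefficients share the factor 14; dividing through by 14 gives  x y'' + (1 - x) y' + 3 y = 0.
This matches the Laguerre equation x y'' + (1 - x) y' + n y = 0 with n = 3; the polynomial solution is L_3(x).
With y = sum_k a_k x^k, matching x^k gives (k+1)k a_{k+1} + (k+1) a_{k+1} - k a_k + n a_k = 0, i.e. (k+1)^2 a_{k+1} = (k - n) a_k = (k - 3) a_k. The right side vanishes at k = 3, so the series terminates at degree 3.
Standard normalization L_n(0) = 1 gives a_0 = 1. Work upward with a_{k+1} = (k - 3) a_k / (k+1)^2:
  a_1 = (0 - 3)(1) / 1^2 = -3/1 = -3
  a_2 = (1 - 3)(-3) / 2^2 = 6/4 = 3/2
  a_3 = (2 - 3)(3/2) / 3^2 = (-3/2)/9 = -1/6
Hence L_3(x) = -x^3/6 + 3 x^2/2 - 3 x + 1.

L_3(x); series = -x^3/6 + 3 x^2/2 - 3 x + 1


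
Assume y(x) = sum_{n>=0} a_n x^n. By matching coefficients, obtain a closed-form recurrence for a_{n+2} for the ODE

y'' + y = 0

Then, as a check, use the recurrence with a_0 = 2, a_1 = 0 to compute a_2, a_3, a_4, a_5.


Substitute y = sum_n a_n x^n into y'' + (const) y = 0.
y''(x) = sum_{n>=0} (n+2)(n+1) a_{n+2} x^n.
The ODE becomes sum_n [(n+2)(n+1) a_{n+2} + 1 a_n] x^n = 0.
Setting each coefficient to zero gives the recurrence:
  (n+2)(n+1) a_{n+2} + 1 a_n = 0,
  a_{n+2} = -1 / ((n+1)(n+2)) a_n.

Check with a_0 = 2, a_1 = 0 (apply the recurrence for n = 0, 1, 2, 3): a_0 = 2, a_1 = 0, a_2 = -1, a_3 = 0, a_4 = 1/12, a_5 = 0.

a_{n+2} = -1/((n+1)(n+2)) * a_n; check: a_0 = 2, a_1 = 0, a_2 = -1, a_3 = 0, a_4 = 1/12, a_5 = 0


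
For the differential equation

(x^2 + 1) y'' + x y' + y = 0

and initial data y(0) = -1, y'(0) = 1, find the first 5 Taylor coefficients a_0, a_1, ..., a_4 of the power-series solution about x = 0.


Ansatz: y(x) = sum_{n>=0} a_n x^n, so y'(x) = sum_{n>=1} n a_n x^(n-1) and y''(x) = sum_{n>=2} n(n-1) a_n x^(n-2).
Substitute into P(x) y'' + Q(x) y' + R(x) y = 0 with P(x) = x^2 + 1, Q(x) = x, R(x) = 1, and match powers of x.
Initial conditions: a_0 = -1, a_1 = 1.
Setting the coefficient of each power of x to zero and solving order by order (substituting the coefficients already found):
  x^0: 2 a_2 + a_0 = 0  ->  2 a_2 = -a_0 = 1  ->  a_2 = 1/2
  x^1: 6 a_3 + 2 a_1 = 0  ->  6 a_3 = -2 a_1 = -2  ->  a_3 = -1/3
  x^2: 12 a_4 + 5 a_2 = 0  ->  12 a_4 = -5 a_2 = -5/2  ->  a_4 = -5/24
Truncated series: y(x) = -1 + x + (1/2) x^2 - (1/3) x^3 - (5/24) x^4 + O(x^5).

a_0 = -1; a_1 = 1; a_2 = 1/2; a_3 = -1/3; a_4 = -5/24


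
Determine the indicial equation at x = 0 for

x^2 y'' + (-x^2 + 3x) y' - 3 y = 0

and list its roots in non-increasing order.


Divide by x^2 to reach normal form y'' + P_1(x) y' + P_2(x) y = 0 with P_1(x) = -1 + 3/x and P_2(x) = -3/x^2.
x = 0 is a singular point because the y'-coefficient -1 + 3/x has a pole at x = 0 and the y-coefficient -3/x^2 has a pole at x = 0.
It is a regular singular point because x P_1(x) = p(x) = 3 - x and x^2 P_2(x) = q(x) = -3 are polynomials, hence analytic at x = 0.
p(0) = 3,  q(0) = -3.
Indicial equation: r(r-1) + p(0) r + q(0) = 0, i.e. r^2 + (p(0) - 1) r + q(0) = 0, i.e. r^2 + 2 r - 3 = 0.
Discriminant: (2)^2 - 4(-3) = 16, so r = (-2 ± 4)/2.
Solving: r_1 = 1, r_2 = -3.

indicial: r^2 + 2 r - 3 = 0; roots r_1 = 1, r_2 = -3
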